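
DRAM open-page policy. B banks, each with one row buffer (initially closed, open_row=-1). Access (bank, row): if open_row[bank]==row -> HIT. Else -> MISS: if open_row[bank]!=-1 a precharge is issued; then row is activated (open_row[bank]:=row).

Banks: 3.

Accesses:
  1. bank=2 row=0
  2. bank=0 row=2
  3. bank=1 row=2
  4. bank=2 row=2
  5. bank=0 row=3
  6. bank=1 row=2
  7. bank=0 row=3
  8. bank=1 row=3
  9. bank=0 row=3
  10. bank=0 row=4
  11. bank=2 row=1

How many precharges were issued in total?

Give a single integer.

Acc 1: bank2 row0 -> MISS (open row0); precharges=0
Acc 2: bank0 row2 -> MISS (open row2); precharges=0
Acc 3: bank1 row2 -> MISS (open row2); precharges=0
Acc 4: bank2 row2 -> MISS (open row2); precharges=1
Acc 5: bank0 row3 -> MISS (open row3); precharges=2
Acc 6: bank1 row2 -> HIT
Acc 7: bank0 row3 -> HIT
Acc 8: bank1 row3 -> MISS (open row3); precharges=3
Acc 9: bank0 row3 -> HIT
Acc 10: bank0 row4 -> MISS (open row4); precharges=4
Acc 11: bank2 row1 -> MISS (open row1); precharges=5

Answer: 5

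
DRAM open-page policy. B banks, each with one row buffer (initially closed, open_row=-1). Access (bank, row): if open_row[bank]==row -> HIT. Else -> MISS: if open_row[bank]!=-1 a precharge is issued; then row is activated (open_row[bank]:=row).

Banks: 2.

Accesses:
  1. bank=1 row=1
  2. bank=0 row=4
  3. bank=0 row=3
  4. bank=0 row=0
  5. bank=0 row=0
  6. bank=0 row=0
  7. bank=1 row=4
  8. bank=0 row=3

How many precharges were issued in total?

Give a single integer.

Answer: 4

Derivation:
Acc 1: bank1 row1 -> MISS (open row1); precharges=0
Acc 2: bank0 row4 -> MISS (open row4); precharges=0
Acc 3: bank0 row3 -> MISS (open row3); precharges=1
Acc 4: bank0 row0 -> MISS (open row0); precharges=2
Acc 5: bank0 row0 -> HIT
Acc 6: bank0 row0 -> HIT
Acc 7: bank1 row4 -> MISS (open row4); precharges=3
Acc 8: bank0 row3 -> MISS (open row3); precharges=4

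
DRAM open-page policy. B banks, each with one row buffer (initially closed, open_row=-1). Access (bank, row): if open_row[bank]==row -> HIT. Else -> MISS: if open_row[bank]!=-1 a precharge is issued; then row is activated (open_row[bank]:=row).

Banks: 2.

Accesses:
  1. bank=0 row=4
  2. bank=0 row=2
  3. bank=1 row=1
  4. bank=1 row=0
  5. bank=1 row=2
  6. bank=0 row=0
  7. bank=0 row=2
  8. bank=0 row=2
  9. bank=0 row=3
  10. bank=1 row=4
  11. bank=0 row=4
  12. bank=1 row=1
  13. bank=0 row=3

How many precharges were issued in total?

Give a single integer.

Acc 1: bank0 row4 -> MISS (open row4); precharges=0
Acc 2: bank0 row2 -> MISS (open row2); precharges=1
Acc 3: bank1 row1 -> MISS (open row1); precharges=1
Acc 4: bank1 row0 -> MISS (open row0); precharges=2
Acc 5: bank1 row2 -> MISS (open row2); precharges=3
Acc 6: bank0 row0 -> MISS (open row0); precharges=4
Acc 7: bank0 row2 -> MISS (open row2); precharges=5
Acc 8: bank0 row2 -> HIT
Acc 9: bank0 row3 -> MISS (open row3); precharges=6
Acc 10: bank1 row4 -> MISS (open row4); precharges=7
Acc 11: bank0 row4 -> MISS (open row4); precharges=8
Acc 12: bank1 row1 -> MISS (open row1); precharges=9
Acc 13: bank0 row3 -> MISS (open row3); precharges=10

Answer: 10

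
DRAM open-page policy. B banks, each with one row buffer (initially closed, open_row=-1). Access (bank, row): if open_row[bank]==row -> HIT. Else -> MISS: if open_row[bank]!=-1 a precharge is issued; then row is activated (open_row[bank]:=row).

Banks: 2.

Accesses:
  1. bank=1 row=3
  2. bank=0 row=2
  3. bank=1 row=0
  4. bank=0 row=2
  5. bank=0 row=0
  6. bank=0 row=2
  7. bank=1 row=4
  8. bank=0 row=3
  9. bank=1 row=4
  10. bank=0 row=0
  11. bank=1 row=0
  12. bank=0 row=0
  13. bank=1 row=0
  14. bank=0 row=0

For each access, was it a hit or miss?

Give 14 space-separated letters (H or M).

Acc 1: bank1 row3 -> MISS (open row3); precharges=0
Acc 2: bank0 row2 -> MISS (open row2); precharges=0
Acc 3: bank1 row0 -> MISS (open row0); precharges=1
Acc 4: bank0 row2 -> HIT
Acc 5: bank0 row0 -> MISS (open row0); precharges=2
Acc 6: bank0 row2 -> MISS (open row2); precharges=3
Acc 7: bank1 row4 -> MISS (open row4); precharges=4
Acc 8: bank0 row3 -> MISS (open row3); precharges=5
Acc 9: bank1 row4 -> HIT
Acc 10: bank0 row0 -> MISS (open row0); precharges=6
Acc 11: bank1 row0 -> MISS (open row0); precharges=7
Acc 12: bank0 row0 -> HIT
Acc 13: bank1 row0 -> HIT
Acc 14: bank0 row0 -> HIT

Answer: M M M H M M M M H M M H H H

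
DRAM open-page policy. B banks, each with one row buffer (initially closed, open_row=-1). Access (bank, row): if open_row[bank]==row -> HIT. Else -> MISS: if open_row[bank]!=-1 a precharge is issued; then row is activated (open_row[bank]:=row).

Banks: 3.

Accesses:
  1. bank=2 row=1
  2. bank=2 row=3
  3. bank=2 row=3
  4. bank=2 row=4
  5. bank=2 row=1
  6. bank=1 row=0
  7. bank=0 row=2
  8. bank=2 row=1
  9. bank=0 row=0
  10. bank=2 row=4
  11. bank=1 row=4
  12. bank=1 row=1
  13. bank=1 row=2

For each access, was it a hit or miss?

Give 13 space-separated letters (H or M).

Answer: M M H M M M M H M M M M M

Derivation:
Acc 1: bank2 row1 -> MISS (open row1); precharges=0
Acc 2: bank2 row3 -> MISS (open row3); precharges=1
Acc 3: bank2 row3 -> HIT
Acc 4: bank2 row4 -> MISS (open row4); precharges=2
Acc 5: bank2 row1 -> MISS (open row1); precharges=3
Acc 6: bank1 row0 -> MISS (open row0); precharges=3
Acc 7: bank0 row2 -> MISS (open row2); precharges=3
Acc 8: bank2 row1 -> HIT
Acc 9: bank0 row0 -> MISS (open row0); precharges=4
Acc 10: bank2 row4 -> MISS (open row4); precharges=5
Acc 11: bank1 row4 -> MISS (open row4); precharges=6
Acc 12: bank1 row1 -> MISS (open row1); precharges=7
Acc 13: bank1 row2 -> MISS (open row2); precharges=8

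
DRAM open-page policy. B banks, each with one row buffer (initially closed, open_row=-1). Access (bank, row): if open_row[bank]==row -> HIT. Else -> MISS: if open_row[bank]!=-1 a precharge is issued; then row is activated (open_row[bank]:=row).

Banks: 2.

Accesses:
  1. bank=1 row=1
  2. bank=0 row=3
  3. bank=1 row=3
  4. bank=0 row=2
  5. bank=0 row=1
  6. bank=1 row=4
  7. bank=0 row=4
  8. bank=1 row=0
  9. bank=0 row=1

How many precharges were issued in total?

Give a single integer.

Acc 1: bank1 row1 -> MISS (open row1); precharges=0
Acc 2: bank0 row3 -> MISS (open row3); precharges=0
Acc 3: bank1 row3 -> MISS (open row3); precharges=1
Acc 4: bank0 row2 -> MISS (open row2); precharges=2
Acc 5: bank0 row1 -> MISS (open row1); precharges=3
Acc 6: bank1 row4 -> MISS (open row4); precharges=4
Acc 7: bank0 row4 -> MISS (open row4); precharges=5
Acc 8: bank1 row0 -> MISS (open row0); precharges=6
Acc 9: bank0 row1 -> MISS (open row1); precharges=7

Answer: 7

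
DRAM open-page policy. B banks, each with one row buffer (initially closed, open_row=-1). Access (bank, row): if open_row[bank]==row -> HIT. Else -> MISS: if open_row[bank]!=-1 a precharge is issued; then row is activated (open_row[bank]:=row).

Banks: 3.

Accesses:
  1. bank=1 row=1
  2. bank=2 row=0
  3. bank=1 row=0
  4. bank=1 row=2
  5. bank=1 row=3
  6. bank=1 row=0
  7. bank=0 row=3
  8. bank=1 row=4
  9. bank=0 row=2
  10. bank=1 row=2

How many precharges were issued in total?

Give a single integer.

Acc 1: bank1 row1 -> MISS (open row1); precharges=0
Acc 2: bank2 row0 -> MISS (open row0); precharges=0
Acc 3: bank1 row0 -> MISS (open row0); precharges=1
Acc 4: bank1 row2 -> MISS (open row2); precharges=2
Acc 5: bank1 row3 -> MISS (open row3); precharges=3
Acc 6: bank1 row0 -> MISS (open row0); precharges=4
Acc 7: bank0 row3 -> MISS (open row3); precharges=4
Acc 8: bank1 row4 -> MISS (open row4); precharges=5
Acc 9: bank0 row2 -> MISS (open row2); precharges=6
Acc 10: bank1 row2 -> MISS (open row2); precharges=7

Answer: 7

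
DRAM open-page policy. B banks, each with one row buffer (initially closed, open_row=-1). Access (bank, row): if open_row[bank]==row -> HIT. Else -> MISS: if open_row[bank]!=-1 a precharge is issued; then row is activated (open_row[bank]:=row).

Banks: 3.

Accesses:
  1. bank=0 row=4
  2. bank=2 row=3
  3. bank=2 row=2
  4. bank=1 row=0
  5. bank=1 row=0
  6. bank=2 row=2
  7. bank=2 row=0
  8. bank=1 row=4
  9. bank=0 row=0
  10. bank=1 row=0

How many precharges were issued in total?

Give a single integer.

Answer: 5

Derivation:
Acc 1: bank0 row4 -> MISS (open row4); precharges=0
Acc 2: bank2 row3 -> MISS (open row3); precharges=0
Acc 3: bank2 row2 -> MISS (open row2); precharges=1
Acc 4: bank1 row0 -> MISS (open row0); precharges=1
Acc 5: bank1 row0 -> HIT
Acc 6: bank2 row2 -> HIT
Acc 7: bank2 row0 -> MISS (open row0); precharges=2
Acc 8: bank1 row4 -> MISS (open row4); precharges=3
Acc 9: bank0 row0 -> MISS (open row0); precharges=4
Acc 10: bank1 row0 -> MISS (open row0); precharges=5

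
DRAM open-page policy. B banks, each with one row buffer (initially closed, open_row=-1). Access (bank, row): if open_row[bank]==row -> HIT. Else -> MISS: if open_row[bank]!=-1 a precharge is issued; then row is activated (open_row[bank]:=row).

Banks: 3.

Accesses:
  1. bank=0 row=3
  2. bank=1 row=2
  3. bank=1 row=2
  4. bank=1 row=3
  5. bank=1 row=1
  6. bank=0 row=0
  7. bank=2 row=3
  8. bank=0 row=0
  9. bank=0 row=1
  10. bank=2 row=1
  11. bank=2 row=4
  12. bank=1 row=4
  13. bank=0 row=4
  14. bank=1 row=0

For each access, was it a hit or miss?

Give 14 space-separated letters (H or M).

Answer: M M H M M M M H M M M M M M

Derivation:
Acc 1: bank0 row3 -> MISS (open row3); precharges=0
Acc 2: bank1 row2 -> MISS (open row2); precharges=0
Acc 3: bank1 row2 -> HIT
Acc 4: bank1 row3 -> MISS (open row3); precharges=1
Acc 5: bank1 row1 -> MISS (open row1); precharges=2
Acc 6: bank0 row0 -> MISS (open row0); precharges=3
Acc 7: bank2 row3 -> MISS (open row3); precharges=3
Acc 8: bank0 row0 -> HIT
Acc 9: bank0 row1 -> MISS (open row1); precharges=4
Acc 10: bank2 row1 -> MISS (open row1); precharges=5
Acc 11: bank2 row4 -> MISS (open row4); precharges=6
Acc 12: bank1 row4 -> MISS (open row4); precharges=7
Acc 13: bank0 row4 -> MISS (open row4); precharges=8
Acc 14: bank1 row0 -> MISS (open row0); precharges=9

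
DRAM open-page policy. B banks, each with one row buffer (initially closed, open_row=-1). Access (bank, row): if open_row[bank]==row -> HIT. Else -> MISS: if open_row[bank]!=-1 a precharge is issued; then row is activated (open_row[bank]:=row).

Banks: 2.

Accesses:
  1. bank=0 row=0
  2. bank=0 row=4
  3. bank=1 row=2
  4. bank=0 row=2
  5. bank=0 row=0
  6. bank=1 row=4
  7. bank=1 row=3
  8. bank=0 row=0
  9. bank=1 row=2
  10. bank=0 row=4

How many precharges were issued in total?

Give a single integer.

Acc 1: bank0 row0 -> MISS (open row0); precharges=0
Acc 2: bank0 row4 -> MISS (open row4); precharges=1
Acc 3: bank1 row2 -> MISS (open row2); precharges=1
Acc 4: bank0 row2 -> MISS (open row2); precharges=2
Acc 5: bank0 row0 -> MISS (open row0); precharges=3
Acc 6: bank1 row4 -> MISS (open row4); precharges=4
Acc 7: bank1 row3 -> MISS (open row3); precharges=5
Acc 8: bank0 row0 -> HIT
Acc 9: bank1 row2 -> MISS (open row2); precharges=6
Acc 10: bank0 row4 -> MISS (open row4); precharges=7

Answer: 7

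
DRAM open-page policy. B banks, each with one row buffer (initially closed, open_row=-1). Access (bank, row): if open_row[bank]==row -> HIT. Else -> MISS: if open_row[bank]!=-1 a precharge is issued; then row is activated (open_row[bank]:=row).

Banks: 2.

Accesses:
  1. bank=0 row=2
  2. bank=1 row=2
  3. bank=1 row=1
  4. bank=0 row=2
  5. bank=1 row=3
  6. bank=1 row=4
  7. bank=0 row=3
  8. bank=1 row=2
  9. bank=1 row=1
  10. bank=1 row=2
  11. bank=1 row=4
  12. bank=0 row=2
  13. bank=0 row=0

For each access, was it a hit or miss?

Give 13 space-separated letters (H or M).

Acc 1: bank0 row2 -> MISS (open row2); precharges=0
Acc 2: bank1 row2 -> MISS (open row2); precharges=0
Acc 3: bank1 row1 -> MISS (open row1); precharges=1
Acc 4: bank0 row2 -> HIT
Acc 5: bank1 row3 -> MISS (open row3); precharges=2
Acc 6: bank1 row4 -> MISS (open row4); precharges=3
Acc 7: bank0 row3 -> MISS (open row3); precharges=4
Acc 8: bank1 row2 -> MISS (open row2); precharges=5
Acc 9: bank1 row1 -> MISS (open row1); precharges=6
Acc 10: bank1 row2 -> MISS (open row2); precharges=7
Acc 11: bank1 row4 -> MISS (open row4); precharges=8
Acc 12: bank0 row2 -> MISS (open row2); precharges=9
Acc 13: bank0 row0 -> MISS (open row0); precharges=10

Answer: M M M H M M M M M M M M M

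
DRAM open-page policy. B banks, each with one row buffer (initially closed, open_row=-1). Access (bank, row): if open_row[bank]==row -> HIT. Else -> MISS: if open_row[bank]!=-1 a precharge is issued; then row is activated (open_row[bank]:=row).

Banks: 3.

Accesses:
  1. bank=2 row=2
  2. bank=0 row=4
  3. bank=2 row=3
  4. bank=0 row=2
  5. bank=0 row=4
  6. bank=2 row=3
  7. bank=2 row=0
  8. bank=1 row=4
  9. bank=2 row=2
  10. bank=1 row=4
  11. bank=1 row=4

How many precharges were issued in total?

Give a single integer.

Answer: 5

Derivation:
Acc 1: bank2 row2 -> MISS (open row2); precharges=0
Acc 2: bank0 row4 -> MISS (open row4); precharges=0
Acc 3: bank2 row3 -> MISS (open row3); precharges=1
Acc 4: bank0 row2 -> MISS (open row2); precharges=2
Acc 5: bank0 row4 -> MISS (open row4); precharges=3
Acc 6: bank2 row3 -> HIT
Acc 7: bank2 row0 -> MISS (open row0); precharges=4
Acc 8: bank1 row4 -> MISS (open row4); precharges=4
Acc 9: bank2 row2 -> MISS (open row2); precharges=5
Acc 10: bank1 row4 -> HIT
Acc 11: bank1 row4 -> HIT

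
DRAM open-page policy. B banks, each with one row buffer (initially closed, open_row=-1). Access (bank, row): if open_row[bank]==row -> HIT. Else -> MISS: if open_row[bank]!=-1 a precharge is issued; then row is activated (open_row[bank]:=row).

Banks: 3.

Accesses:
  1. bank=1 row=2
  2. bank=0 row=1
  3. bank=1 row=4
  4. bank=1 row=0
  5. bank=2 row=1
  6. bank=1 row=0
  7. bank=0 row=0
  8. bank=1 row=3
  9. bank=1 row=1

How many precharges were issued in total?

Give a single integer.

Answer: 5

Derivation:
Acc 1: bank1 row2 -> MISS (open row2); precharges=0
Acc 2: bank0 row1 -> MISS (open row1); precharges=0
Acc 3: bank1 row4 -> MISS (open row4); precharges=1
Acc 4: bank1 row0 -> MISS (open row0); precharges=2
Acc 5: bank2 row1 -> MISS (open row1); precharges=2
Acc 6: bank1 row0 -> HIT
Acc 7: bank0 row0 -> MISS (open row0); precharges=3
Acc 8: bank1 row3 -> MISS (open row3); precharges=4
Acc 9: bank1 row1 -> MISS (open row1); precharges=5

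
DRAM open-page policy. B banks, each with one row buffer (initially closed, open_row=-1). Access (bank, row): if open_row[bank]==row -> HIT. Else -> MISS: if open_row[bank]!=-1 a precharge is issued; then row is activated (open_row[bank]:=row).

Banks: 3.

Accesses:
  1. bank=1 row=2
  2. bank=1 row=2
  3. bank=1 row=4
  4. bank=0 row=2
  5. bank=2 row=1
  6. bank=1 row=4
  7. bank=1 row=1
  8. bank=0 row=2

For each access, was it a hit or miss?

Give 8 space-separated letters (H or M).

Answer: M H M M M H M H

Derivation:
Acc 1: bank1 row2 -> MISS (open row2); precharges=0
Acc 2: bank1 row2 -> HIT
Acc 3: bank1 row4 -> MISS (open row4); precharges=1
Acc 4: bank0 row2 -> MISS (open row2); precharges=1
Acc 5: bank2 row1 -> MISS (open row1); precharges=1
Acc 6: bank1 row4 -> HIT
Acc 7: bank1 row1 -> MISS (open row1); precharges=2
Acc 8: bank0 row2 -> HIT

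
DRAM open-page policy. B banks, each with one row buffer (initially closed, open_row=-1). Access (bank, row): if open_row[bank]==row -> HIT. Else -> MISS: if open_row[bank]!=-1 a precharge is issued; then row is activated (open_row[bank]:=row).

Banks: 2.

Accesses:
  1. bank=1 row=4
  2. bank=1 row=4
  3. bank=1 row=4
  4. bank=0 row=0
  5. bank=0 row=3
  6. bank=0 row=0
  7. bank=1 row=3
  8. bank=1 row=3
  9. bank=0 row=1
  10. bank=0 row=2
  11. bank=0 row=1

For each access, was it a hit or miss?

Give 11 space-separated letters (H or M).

Acc 1: bank1 row4 -> MISS (open row4); precharges=0
Acc 2: bank1 row4 -> HIT
Acc 3: bank1 row4 -> HIT
Acc 4: bank0 row0 -> MISS (open row0); precharges=0
Acc 5: bank0 row3 -> MISS (open row3); precharges=1
Acc 6: bank0 row0 -> MISS (open row0); precharges=2
Acc 7: bank1 row3 -> MISS (open row3); precharges=3
Acc 8: bank1 row3 -> HIT
Acc 9: bank0 row1 -> MISS (open row1); precharges=4
Acc 10: bank0 row2 -> MISS (open row2); precharges=5
Acc 11: bank0 row1 -> MISS (open row1); precharges=6

Answer: M H H M M M M H M M M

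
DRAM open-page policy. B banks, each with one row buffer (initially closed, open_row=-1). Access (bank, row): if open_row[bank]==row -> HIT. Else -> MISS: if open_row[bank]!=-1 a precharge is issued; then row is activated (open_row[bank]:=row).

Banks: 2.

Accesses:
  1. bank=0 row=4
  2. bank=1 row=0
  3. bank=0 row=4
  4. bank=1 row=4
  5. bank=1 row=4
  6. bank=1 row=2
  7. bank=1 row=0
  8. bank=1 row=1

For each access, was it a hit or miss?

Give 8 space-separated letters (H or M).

Acc 1: bank0 row4 -> MISS (open row4); precharges=0
Acc 2: bank1 row0 -> MISS (open row0); precharges=0
Acc 3: bank0 row4 -> HIT
Acc 4: bank1 row4 -> MISS (open row4); precharges=1
Acc 5: bank1 row4 -> HIT
Acc 6: bank1 row2 -> MISS (open row2); precharges=2
Acc 7: bank1 row0 -> MISS (open row0); precharges=3
Acc 8: bank1 row1 -> MISS (open row1); precharges=4

Answer: M M H M H M M M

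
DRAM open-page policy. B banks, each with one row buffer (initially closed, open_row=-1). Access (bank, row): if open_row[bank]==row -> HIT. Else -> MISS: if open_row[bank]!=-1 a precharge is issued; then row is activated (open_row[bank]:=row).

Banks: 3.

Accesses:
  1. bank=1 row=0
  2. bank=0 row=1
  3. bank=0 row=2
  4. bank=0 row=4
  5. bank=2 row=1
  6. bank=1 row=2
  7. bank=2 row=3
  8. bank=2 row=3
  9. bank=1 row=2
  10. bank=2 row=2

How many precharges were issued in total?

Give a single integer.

Acc 1: bank1 row0 -> MISS (open row0); precharges=0
Acc 2: bank0 row1 -> MISS (open row1); precharges=0
Acc 3: bank0 row2 -> MISS (open row2); precharges=1
Acc 4: bank0 row4 -> MISS (open row4); precharges=2
Acc 5: bank2 row1 -> MISS (open row1); precharges=2
Acc 6: bank1 row2 -> MISS (open row2); precharges=3
Acc 7: bank2 row3 -> MISS (open row3); precharges=4
Acc 8: bank2 row3 -> HIT
Acc 9: bank1 row2 -> HIT
Acc 10: bank2 row2 -> MISS (open row2); precharges=5

Answer: 5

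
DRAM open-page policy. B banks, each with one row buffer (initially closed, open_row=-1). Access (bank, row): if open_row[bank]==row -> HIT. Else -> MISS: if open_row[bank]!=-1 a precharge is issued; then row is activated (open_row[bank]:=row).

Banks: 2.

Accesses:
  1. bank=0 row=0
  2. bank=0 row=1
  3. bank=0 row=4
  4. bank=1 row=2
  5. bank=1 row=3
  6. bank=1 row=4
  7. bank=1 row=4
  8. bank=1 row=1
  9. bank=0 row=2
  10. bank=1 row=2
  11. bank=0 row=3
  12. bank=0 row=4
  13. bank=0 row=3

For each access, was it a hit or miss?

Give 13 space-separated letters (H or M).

Acc 1: bank0 row0 -> MISS (open row0); precharges=0
Acc 2: bank0 row1 -> MISS (open row1); precharges=1
Acc 3: bank0 row4 -> MISS (open row4); precharges=2
Acc 4: bank1 row2 -> MISS (open row2); precharges=2
Acc 5: bank1 row3 -> MISS (open row3); precharges=3
Acc 6: bank1 row4 -> MISS (open row4); precharges=4
Acc 7: bank1 row4 -> HIT
Acc 8: bank1 row1 -> MISS (open row1); precharges=5
Acc 9: bank0 row2 -> MISS (open row2); precharges=6
Acc 10: bank1 row2 -> MISS (open row2); precharges=7
Acc 11: bank0 row3 -> MISS (open row3); precharges=8
Acc 12: bank0 row4 -> MISS (open row4); precharges=9
Acc 13: bank0 row3 -> MISS (open row3); precharges=10

Answer: M M M M M M H M M M M M M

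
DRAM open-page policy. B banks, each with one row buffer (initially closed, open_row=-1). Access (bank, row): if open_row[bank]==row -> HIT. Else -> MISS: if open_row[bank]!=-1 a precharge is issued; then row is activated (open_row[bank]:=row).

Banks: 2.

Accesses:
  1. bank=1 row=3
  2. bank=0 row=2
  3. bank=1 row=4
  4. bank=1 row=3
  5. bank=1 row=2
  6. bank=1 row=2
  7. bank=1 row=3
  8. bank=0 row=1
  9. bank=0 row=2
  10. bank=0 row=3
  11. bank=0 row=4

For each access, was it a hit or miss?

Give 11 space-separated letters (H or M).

Answer: M M M M M H M M M M M

Derivation:
Acc 1: bank1 row3 -> MISS (open row3); precharges=0
Acc 2: bank0 row2 -> MISS (open row2); precharges=0
Acc 3: bank1 row4 -> MISS (open row4); precharges=1
Acc 4: bank1 row3 -> MISS (open row3); precharges=2
Acc 5: bank1 row2 -> MISS (open row2); precharges=3
Acc 6: bank1 row2 -> HIT
Acc 7: bank1 row3 -> MISS (open row3); precharges=4
Acc 8: bank0 row1 -> MISS (open row1); precharges=5
Acc 9: bank0 row2 -> MISS (open row2); precharges=6
Acc 10: bank0 row3 -> MISS (open row3); precharges=7
Acc 11: bank0 row4 -> MISS (open row4); precharges=8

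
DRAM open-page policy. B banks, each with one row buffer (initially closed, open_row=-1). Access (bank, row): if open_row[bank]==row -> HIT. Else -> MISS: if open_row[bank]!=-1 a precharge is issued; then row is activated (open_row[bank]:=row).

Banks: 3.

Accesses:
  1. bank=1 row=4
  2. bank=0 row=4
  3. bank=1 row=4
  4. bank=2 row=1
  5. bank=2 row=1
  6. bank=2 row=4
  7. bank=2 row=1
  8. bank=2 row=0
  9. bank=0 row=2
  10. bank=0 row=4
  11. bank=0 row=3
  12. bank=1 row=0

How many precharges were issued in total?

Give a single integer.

Answer: 7

Derivation:
Acc 1: bank1 row4 -> MISS (open row4); precharges=0
Acc 2: bank0 row4 -> MISS (open row4); precharges=0
Acc 3: bank1 row4 -> HIT
Acc 4: bank2 row1 -> MISS (open row1); precharges=0
Acc 5: bank2 row1 -> HIT
Acc 6: bank2 row4 -> MISS (open row4); precharges=1
Acc 7: bank2 row1 -> MISS (open row1); precharges=2
Acc 8: bank2 row0 -> MISS (open row0); precharges=3
Acc 9: bank0 row2 -> MISS (open row2); precharges=4
Acc 10: bank0 row4 -> MISS (open row4); precharges=5
Acc 11: bank0 row3 -> MISS (open row3); precharges=6
Acc 12: bank1 row0 -> MISS (open row0); precharges=7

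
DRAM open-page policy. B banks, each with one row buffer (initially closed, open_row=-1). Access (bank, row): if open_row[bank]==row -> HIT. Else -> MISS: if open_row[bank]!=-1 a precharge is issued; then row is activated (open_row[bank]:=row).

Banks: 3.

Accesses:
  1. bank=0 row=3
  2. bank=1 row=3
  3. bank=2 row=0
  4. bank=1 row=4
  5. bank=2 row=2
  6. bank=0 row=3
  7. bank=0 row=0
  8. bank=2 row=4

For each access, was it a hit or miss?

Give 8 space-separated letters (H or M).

Acc 1: bank0 row3 -> MISS (open row3); precharges=0
Acc 2: bank1 row3 -> MISS (open row3); precharges=0
Acc 3: bank2 row0 -> MISS (open row0); precharges=0
Acc 4: bank1 row4 -> MISS (open row4); precharges=1
Acc 5: bank2 row2 -> MISS (open row2); precharges=2
Acc 6: bank0 row3 -> HIT
Acc 7: bank0 row0 -> MISS (open row0); precharges=3
Acc 8: bank2 row4 -> MISS (open row4); precharges=4

Answer: M M M M M H M M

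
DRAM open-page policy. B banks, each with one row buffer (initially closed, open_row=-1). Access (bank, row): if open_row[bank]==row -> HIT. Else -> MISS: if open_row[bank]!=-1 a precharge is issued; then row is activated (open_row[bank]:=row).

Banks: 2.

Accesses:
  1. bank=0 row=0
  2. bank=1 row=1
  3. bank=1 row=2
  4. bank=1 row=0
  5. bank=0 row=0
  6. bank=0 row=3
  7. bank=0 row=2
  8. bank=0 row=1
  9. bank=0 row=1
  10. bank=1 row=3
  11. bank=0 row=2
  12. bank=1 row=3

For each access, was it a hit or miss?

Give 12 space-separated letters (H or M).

Acc 1: bank0 row0 -> MISS (open row0); precharges=0
Acc 2: bank1 row1 -> MISS (open row1); precharges=0
Acc 3: bank1 row2 -> MISS (open row2); precharges=1
Acc 4: bank1 row0 -> MISS (open row0); precharges=2
Acc 5: bank0 row0 -> HIT
Acc 6: bank0 row3 -> MISS (open row3); precharges=3
Acc 7: bank0 row2 -> MISS (open row2); precharges=4
Acc 8: bank0 row1 -> MISS (open row1); precharges=5
Acc 9: bank0 row1 -> HIT
Acc 10: bank1 row3 -> MISS (open row3); precharges=6
Acc 11: bank0 row2 -> MISS (open row2); precharges=7
Acc 12: bank1 row3 -> HIT

Answer: M M M M H M M M H M M H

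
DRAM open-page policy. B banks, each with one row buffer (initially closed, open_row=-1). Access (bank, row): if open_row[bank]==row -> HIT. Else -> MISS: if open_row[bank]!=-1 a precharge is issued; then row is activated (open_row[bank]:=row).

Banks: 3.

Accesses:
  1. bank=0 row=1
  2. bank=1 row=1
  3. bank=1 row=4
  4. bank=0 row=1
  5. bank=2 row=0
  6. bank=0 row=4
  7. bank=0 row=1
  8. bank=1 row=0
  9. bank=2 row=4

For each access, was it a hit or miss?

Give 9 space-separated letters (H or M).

Acc 1: bank0 row1 -> MISS (open row1); precharges=0
Acc 2: bank1 row1 -> MISS (open row1); precharges=0
Acc 3: bank1 row4 -> MISS (open row4); precharges=1
Acc 4: bank0 row1 -> HIT
Acc 5: bank2 row0 -> MISS (open row0); precharges=1
Acc 6: bank0 row4 -> MISS (open row4); precharges=2
Acc 7: bank0 row1 -> MISS (open row1); precharges=3
Acc 8: bank1 row0 -> MISS (open row0); precharges=4
Acc 9: bank2 row4 -> MISS (open row4); precharges=5

Answer: M M M H M M M M M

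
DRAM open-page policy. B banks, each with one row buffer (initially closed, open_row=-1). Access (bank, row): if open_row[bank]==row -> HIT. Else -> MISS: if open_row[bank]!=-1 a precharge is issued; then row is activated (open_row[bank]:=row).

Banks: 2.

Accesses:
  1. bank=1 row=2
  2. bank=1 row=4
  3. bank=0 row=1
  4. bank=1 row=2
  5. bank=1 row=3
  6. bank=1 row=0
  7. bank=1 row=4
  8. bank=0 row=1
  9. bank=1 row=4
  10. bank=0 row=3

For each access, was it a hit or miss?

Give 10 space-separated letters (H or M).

Acc 1: bank1 row2 -> MISS (open row2); precharges=0
Acc 2: bank1 row4 -> MISS (open row4); precharges=1
Acc 3: bank0 row1 -> MISS (open row1); precharges=1
Acc 4: bank1 row2 -> MISS (open row2); precharges=2
Acc 5: bank1 row3 -> MISS (open row3); precharges=3
Acc 6: bank1 row0 -> MISS (open row0); precharges=4
Acc 7: bank1 row4 -> MISS (open row4); precharges=5
Acc 8: bank0 row1 -> HIT
Acc 9: bank1 row4 -> HIT
Acc 10: bank0 row3 -> MISS (open row3); precharges=6

Answer: M M M M M M M H H M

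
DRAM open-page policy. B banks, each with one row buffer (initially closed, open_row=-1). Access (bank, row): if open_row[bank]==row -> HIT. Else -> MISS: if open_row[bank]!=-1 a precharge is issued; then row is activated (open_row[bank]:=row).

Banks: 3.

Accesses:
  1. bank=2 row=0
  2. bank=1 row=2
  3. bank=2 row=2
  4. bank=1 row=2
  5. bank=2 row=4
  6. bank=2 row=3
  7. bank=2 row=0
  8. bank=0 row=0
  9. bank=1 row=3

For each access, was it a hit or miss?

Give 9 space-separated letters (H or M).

Answer: M M M H M M M M M

Derivation:
Acc 1: bank2 row0 -> MISS (open row0); precharges=0
Acc 2: bank1 row2 -> MISS (open row2); precharges=0
Acc 3: bank2 row2 -> MISS (open row2); precharges=1
Acc 4: bank1 row2 -> HIT
Acc 5: bank2 row4 -> MISS (open row4); precharges=2
Acc 6: bank2 row3 -> MISS (open row3); precharges=3
Acc 7: bank2 row0 -> MISS (open row0); precharges=4
Acc 8: bank0 row0 -> MISS (open row0); precharges=4
Acc 9: bank1 row3 -> MISS (open row3); precharges=5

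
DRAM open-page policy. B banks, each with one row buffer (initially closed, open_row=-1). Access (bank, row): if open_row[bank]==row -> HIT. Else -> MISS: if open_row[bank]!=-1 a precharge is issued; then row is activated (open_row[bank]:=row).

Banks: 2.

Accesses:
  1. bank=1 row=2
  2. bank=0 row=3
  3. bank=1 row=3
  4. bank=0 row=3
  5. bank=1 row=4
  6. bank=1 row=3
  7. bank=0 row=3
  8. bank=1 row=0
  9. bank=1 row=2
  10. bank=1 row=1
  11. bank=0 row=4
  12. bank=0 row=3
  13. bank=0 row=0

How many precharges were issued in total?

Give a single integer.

Answer: 9

Derivation:
Acc 1: bank1 row2 -> MISS (open row2); precharges=0
Acc 2: bank0 row3 -> MISS (open row3); precharges=0
Acc 3: bank1 row3 -> MISS (open row3); precharges=1
Acc 4: bank0 row3 -> HIT
Acc 5: bank1 row4 -> MISS (open row4); precharges=2
Acc 6: bank1 row3 -> MISS (open row3); precharges=3
Acc 7: bank0 row3 -> HIT
Acc 8: bank1 row0 -> MISS (open row0); precharges=4
Acc 9: bank1 row2 -> MISS (open row2); precharges=5
Acc 10: bank1 row1 -> MISS (open row1); precharges=6
Acc 11: bank0 row4 -> MISS (open row4); precharges=7
Acc 12: bank0 row3 -> MISS (open row3); precharges=8
Acc 13: bank0 row0 -> MISS (open row0); precharges=9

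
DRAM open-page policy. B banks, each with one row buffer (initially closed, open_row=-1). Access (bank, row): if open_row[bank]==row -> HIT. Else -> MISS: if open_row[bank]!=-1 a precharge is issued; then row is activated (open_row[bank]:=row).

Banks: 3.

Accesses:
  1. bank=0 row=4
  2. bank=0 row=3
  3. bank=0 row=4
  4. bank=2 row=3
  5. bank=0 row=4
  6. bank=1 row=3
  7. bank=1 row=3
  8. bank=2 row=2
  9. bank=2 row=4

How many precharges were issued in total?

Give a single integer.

Acc 1: bank0 row4 -> MISS (open row4); precharges=0
Acc 2: bank0 row3 -> MISS (open row3); precharges=1
Acc 3: bank0 row4 -> MISS (open row4); precharges=2
Acc 4: bank2 row3 -> MISS (open row3); precharges=2
Acc 5: bank0 row4 -> HIT
Acc 6: bank1 row3 -> MISS (open row3); precharges=2
Acc 7: bank1 row3 -> HIT
Acc 8: bank2 row2 -> MISS (open row2); precharges=3
Acc 9: bank2 row4 -> MISS (open row4); precharges=4

Answer: 4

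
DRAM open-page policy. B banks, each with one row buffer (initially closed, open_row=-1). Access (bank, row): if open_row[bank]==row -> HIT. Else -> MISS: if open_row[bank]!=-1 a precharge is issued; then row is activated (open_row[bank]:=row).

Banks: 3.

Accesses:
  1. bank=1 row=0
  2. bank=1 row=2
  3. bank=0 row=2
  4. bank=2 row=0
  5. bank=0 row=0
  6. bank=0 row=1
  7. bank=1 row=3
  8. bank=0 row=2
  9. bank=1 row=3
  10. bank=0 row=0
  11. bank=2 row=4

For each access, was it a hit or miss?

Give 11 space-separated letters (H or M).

Answer: M M M M M M M M H M M

Derivation:
Acc 1: bank1 row0 -> MISS (open row0); precharges=0
Acc 2: bank1 row2 -> MISS (open row2); precharges=1
Acc 3: bank0 row2 -> MISS (open row2); precharges=1
Acc 4: bank2 row0 -> MISS (open row0); precharges=1
Acc 5: bank0 row0 -> MISS (open row0); precharges=2
Acc 6: bank0 row1 -> MISS (open row1); precharges=3
Acc 7: bank1 row3 -> MISS (open row3); precharges=4
Acc 8: bank0 row2 -> MISS (open row2); precharges=5
Acc 9: bank1 row3 -> HIT
Acc 10: bank0 row0 -> MISS (open row0); precharges=6
Acc 11: bank2 row4 -> MISS (open row4); precharges=7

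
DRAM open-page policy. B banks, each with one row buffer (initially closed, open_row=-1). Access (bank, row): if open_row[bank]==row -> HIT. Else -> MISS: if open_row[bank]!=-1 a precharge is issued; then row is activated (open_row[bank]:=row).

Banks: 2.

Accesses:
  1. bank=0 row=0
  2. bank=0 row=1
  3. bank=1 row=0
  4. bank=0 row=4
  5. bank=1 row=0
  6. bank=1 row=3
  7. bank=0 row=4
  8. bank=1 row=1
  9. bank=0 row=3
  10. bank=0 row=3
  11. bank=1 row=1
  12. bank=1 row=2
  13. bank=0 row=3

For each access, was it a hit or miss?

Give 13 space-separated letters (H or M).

Answer: M M M M H M H M M H H M H

Derivation:
Acc 1: bank0 row0 -> MISS (open row0); precharges=0
Acc 2: bank0 row1 -> MISS (open row1); precharges=1
Acc 3: bank1 row0 -> MISS (open row0); precharges=1
Acc 4: bank0 row4 -> MISS (open row4); precharges=2
Acc 5: bank1 row0 -> HIT
Acc 6: bank1 row3 -> MISS (open row3); precharges=3
Acc 7: bank0 row4 -> HIT
Acc 8: bank1 row1 -> MISS (open row1); precharges=4
Acc 9: bank0 row3 -> MISS (open row3); precharges=5
Acc 10: bank0 row3 -> HIT
Acc 11: bank1 row1 -> HIT
Acc 12: bank1 row2 -> MISS (open row2); precharges=6
Acc 13: bank0 row3 -> HIT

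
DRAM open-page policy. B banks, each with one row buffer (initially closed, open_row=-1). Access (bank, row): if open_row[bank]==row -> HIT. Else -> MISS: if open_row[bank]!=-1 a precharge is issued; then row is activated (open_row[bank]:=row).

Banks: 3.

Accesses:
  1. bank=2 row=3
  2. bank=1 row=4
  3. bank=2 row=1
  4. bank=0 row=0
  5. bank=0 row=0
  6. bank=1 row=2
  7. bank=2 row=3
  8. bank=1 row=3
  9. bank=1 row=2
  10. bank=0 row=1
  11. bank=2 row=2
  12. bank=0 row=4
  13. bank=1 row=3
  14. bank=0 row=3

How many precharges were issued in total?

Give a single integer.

Answer: 10

Derivation:
Acc 1: bank2 row3 -> MISS (open row3); precharges=0
Acc 2: bank1 row4 -> MISS (open row4); precharges=0
Acc 3: bank2 row1 -> MISS (open row1); precharges=1
Acc 4: bank0 row0 -> MISS (open row0); precharges=1
Acc 5: bank0 row0 -> HIT
Acc 6: bank1 row2 -> MISS (open row2); precharges=2
Acc 7: bank2 row3 -> MISS (open row3); precharges=3
Acc 8: bank1 row3 -> MISS (open row3); precharges=4
Acc 9: bank1 row2 -> MISS (open row2); precharges=5
Acc 10: bank0 row1 -> MISS (open row1); precharges=6
Acc 11: bank2 row2 -> MISS (open row2); precharges=7
Acc 12: bank0 row4 -> MISS (open row4); precharges=8
Acc 13: bank1 row3 -> MISS (open row3); precharges=9
Acc 14: bank0 row3 -> MISS (open row3); precharges=10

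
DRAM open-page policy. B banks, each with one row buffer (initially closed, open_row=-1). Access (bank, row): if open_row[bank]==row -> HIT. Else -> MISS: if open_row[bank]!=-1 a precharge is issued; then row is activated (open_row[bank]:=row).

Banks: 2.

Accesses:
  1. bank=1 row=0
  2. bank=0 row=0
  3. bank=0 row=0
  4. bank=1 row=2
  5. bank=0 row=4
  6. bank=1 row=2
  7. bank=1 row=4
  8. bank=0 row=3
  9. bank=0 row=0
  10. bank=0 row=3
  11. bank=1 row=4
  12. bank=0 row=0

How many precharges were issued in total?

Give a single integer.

Acc 1: bank1 row0 -> MISS (open row0); precharges=0
Acc 2: bank0 row0 -> MISS (open row0); precharges=0
Acc 3: bank0 row0 -> HIT
Acc 4: bank1 row2 -> MISS (open row2); precharges=1
Acc 5: bank0 row4 -> MISS (open row4); precharges=2
Acc 6: bank1 row2 -> HIT
Acc 7: bank1 row4 -> MISS (open row4); precharges=3
Acc 8: bank0 row3 -> MISS (open row3); precharges=4
Acc 9: bank0 row0 -> MISS (open row0); precharges=5
Acc 10: bank0 row3 -> MISS (open row3); precharges=6
Acc 11: bank1 row4 -> HIT
Acc 12: bank0 row0 -> MISS (open row0); precharges=7

Answer: 7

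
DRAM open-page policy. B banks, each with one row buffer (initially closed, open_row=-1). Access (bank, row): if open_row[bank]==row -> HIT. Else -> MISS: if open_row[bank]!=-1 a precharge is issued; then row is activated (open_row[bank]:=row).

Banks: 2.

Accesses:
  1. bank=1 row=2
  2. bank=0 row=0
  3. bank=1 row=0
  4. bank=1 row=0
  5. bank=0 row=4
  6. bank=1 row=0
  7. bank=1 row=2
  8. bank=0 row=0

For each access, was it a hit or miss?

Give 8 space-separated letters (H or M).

Acc 1: bank1 row2 -> MISS (open row2); precharges=0
Acc 2: bank0 row0 -> MISS (open row0); precharges=0
Acc 3: bank1 row0 -> MISS (open row0); precharges=1
Acc 4: bank1 row0 -> HIT
Acc 5: bank0 row4 -> MISS (open row4); precharges=2
Acc 6: bank1 row0 -> HIT
Acc 7: bank1 row2 -> MISS (open row2); precharges=3
Acc 8: bank0 row0 -> MISS (open row0); precharges=4

Answer: M M M H M H M M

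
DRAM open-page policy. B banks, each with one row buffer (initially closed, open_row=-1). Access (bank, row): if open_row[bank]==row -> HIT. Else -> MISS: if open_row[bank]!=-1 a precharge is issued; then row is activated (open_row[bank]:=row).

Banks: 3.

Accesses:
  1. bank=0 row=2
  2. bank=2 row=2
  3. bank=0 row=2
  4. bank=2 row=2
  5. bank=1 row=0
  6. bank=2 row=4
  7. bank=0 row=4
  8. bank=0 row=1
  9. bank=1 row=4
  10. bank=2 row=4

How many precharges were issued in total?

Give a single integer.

Answer: 4

Derivation:
Acc 1: bank0 row2 -> MISS (open row2); precharges=0
Acc 2: bank2 row2 -> MISS (open row2); precharges=0
Acc 3: bank0 row2 -> HIT
Acc 4: bank2 row2 -> HIT
Acc 5: bank1 row0 -> MISS (open row0); precharges=0
Acc 6: bank2 row4 -> MISS (open row4); precharges=1
Acc 7: bank0 row4 -> MISS (open row4); precharges=2
Acc 8: bank0 row1 -> MISS (open row1); precharges=3
Acc 9: bank1 row4 -> MISS (open row4); precharges=4
Acc 10: bank2 row4 -> HIT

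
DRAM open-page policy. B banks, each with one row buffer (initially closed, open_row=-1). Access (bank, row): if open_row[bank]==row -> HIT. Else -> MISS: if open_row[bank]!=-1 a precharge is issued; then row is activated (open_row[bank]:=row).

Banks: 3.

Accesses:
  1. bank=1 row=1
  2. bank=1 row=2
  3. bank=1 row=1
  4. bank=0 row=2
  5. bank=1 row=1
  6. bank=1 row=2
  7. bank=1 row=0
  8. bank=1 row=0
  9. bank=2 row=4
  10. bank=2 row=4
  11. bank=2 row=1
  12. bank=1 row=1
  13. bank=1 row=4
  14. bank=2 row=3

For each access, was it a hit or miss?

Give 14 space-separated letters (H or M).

Acc 1: bank1 row1 -> MISS (open row1); precharges=0
Acc 2: bank1 row2 -> MISS (open row2); precharges=1
Acc 3: bank1 row1 -> MISS (open row1); precharges=2
Acc 4: bank0 row2 -> MISS (open row2); precharges=2
Acc 5: bank1 row1 -> HIT
Acc 6: bank1 row2 -> MISS (open row2); precharges=3
Acc 7: bank1 row0 -> MISS (open row0); precharges=4
Acc 8: bank1 row0 -> HIT
Acc 9: bank2 row4 -> MISS (open row4); precharges=4
Acc 10: bank2 row4 -> HIT
Acc 11: bank2 row1 -> MISS (open row1); precharges=5
Acc 12: bank1 row1 -> MISS (open row1); precharges=6
Acc 13: bank1 row4 -> MISS (open row4); precharges=7
Acc 14: bank2 row3 -> MISS (open row3); precharges=8

Answer: M M M M H M M H M H M M M M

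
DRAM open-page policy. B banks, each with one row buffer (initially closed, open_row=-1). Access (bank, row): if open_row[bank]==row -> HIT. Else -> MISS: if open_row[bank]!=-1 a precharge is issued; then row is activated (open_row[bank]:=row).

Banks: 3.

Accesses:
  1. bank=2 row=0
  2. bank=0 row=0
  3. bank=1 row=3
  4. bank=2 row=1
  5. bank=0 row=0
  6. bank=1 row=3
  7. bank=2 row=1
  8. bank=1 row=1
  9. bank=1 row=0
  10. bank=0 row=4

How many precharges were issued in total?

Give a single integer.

Acc 1: bank2 row0 -> MISS (open row0); precharges=0
Acc 2: bank0 row0 -> MISS (open row0); precharges=0
Acc 3: bank1 row3 -> MISS (open row3); precharges=0
Acc 4: bank2 row1 -> MISS (open row1); precharges=1
Acc 5: bank0 row0 -> HIT
Acc 6: bank1 row3 -> HIT
Acc 7: bank2 row1 -> HIT
Acc 8: bank1 row1 -> MISS (open row1); precharges=2
Acc 9: bank1 row0 -> MISS (open row0); precharges=3
Acc 10: bank0 row4 -> MISS (open row4); precharges=4

Answer: 4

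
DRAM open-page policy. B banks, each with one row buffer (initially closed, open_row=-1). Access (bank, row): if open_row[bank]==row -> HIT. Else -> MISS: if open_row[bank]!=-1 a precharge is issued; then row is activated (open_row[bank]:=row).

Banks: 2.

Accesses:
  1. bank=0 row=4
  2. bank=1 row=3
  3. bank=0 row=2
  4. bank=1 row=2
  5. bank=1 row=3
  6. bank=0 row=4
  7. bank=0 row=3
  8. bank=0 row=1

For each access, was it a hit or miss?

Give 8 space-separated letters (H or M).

Acc 1: bank0 row4 -> MISS (open row4); precharges=0
Acc 2: bank1 row3 -> MISS (open row3); precharges=0
Acc 3: bank0 row2 -> MISS (open row2); precharges=1
Acc 4: bank1 row2 -> MISS (open row2); precharges=2
Acc 5: bank1 row3 -> MISS (open row3); precharges=3
Acc 6: bank0 row4 -> MISS (open row4); precharges=4
Acc 7: bank0 row3 -> MISS (open row3); precharges=5
Acc 8: bank0 row1 -> MISS (open row1); precharges=6

Answer: M M M M M M M M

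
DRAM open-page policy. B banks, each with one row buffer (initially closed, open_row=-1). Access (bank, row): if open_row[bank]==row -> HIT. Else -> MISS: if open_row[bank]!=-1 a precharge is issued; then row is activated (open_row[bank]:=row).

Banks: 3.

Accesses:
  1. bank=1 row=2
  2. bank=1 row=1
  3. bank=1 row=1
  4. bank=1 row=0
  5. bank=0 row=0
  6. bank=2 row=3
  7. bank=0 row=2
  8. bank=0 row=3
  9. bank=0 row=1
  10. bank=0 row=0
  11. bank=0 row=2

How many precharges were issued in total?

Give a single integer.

Answer: 7

Derivation:
Acc 1: bank1 row2 -> MISS (open row2); precharges=0
Acc 2: bank1 row1 -> MISS (open row1); precharges=1
Acc 3: bank1 row1 -> HIT
Acc 4: bank1 row0 -> MISS (open row0); precharges=2
Acc 5: bank0 row0 -> MISS (open row0); precharges=2
Acc 6: bank2 row3 -> MISS (open row3); precharges=2
Acc 7: bank0 row2 -> MISS (open row2); precharges=3
Acc 8: bank0 row3 -> MISS (open row3); precharges=4
Acc 9: bank0 row1 -> MISS (open row1); precharges=5
Acc 10: bank0 row0 -> MISS (open row0); precharges=6
Acc 11: bank0 row2 -> MISS (open row2); precharges=7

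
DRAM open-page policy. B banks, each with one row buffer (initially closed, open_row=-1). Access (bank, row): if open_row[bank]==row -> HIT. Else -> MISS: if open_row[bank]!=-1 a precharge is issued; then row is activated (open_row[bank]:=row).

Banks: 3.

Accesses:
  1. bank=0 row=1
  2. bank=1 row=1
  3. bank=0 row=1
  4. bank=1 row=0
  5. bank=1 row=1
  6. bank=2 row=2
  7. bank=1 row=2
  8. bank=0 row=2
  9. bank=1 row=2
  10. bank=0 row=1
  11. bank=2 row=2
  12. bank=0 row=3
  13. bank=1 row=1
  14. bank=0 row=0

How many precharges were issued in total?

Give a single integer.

Acc 1: bank0 row1 -> MISS (open row1); precharges=0
Acc 2: bank1 row1 -> MISS (open row1); precharges=0
Acc 3: bank0 row1 -> HIT
Acc 4: bank1 row0 -> MISS (open row0); precharges=1
Acc 5: bank1 row1 -> MISS (open row1); precharges=2
Acc 6: bank2 row2 -> MISS (open row2); precharges=2
Acc 7: bank1 row2 -> MISS (open row2); precharges=3
Acc 8: bank0 row2 -> MISS (open row2); precharges=4
Acc 9: bank1 row2 -> HIT
Acc 10: bank0 row1 -> MISS (open row1); precharges=5
Acc 11: bank2 row2 -> HIT
Acc 12: bank0 row3 -> MISS (open row3); precharges=6
Acc 13: bank1 row1 -> MISS (open row1); precharges=7
Acc 14: bank0 row0 -> MISS (open row0); precharges=8

Answer: 8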